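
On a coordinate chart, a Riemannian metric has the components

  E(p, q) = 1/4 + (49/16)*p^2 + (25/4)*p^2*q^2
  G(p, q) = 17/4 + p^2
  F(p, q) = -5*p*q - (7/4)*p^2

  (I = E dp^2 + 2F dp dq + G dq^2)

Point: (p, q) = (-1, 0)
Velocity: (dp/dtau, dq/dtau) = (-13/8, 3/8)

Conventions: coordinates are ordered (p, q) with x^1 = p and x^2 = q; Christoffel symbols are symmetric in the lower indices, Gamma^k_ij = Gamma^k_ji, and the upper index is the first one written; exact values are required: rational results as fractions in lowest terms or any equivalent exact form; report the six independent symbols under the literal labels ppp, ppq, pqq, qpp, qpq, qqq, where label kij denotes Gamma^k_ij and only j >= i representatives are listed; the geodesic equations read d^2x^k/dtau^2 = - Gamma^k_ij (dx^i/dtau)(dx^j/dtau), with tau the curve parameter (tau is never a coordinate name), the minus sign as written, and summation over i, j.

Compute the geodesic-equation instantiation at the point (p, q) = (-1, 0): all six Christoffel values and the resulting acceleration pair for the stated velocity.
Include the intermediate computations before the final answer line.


E = 53/16, F = -7/4, G = 21/4 at the point
E_p = -49/8, E_q = 0, F_p = 7/2, F_q = 5, G_p = -2, G_q = 0
EG - F^2 = 917/64;  g^inv = (64/917) * [[21/4, 7/4], [7/4, 53/16]]
first-kind symbols [ij,l] = (1/2)(d_i g_jl + d_j g_il - d_l g_ij): [pp,p] = E_p/2 = -49/16, [pp,q] = F_p - E_q/2 = 7/2, [pq,p] = E_q/2 = 0, [pq,q] = G_p/2 = -1, [qq,p] = F_q - G_p/2 = 6, [qq,q] = G_q/2 = 0
Gamma^p_ij = (G*[ij,p] - F*[ij,q])/(EG - F^2), Gamma^q_ij = (E*[ij,q] - F*[ij,p])/(EG - F^2)
Gamma_ppp = -91/131, Gamma_ppq = -16/131, Gamma_pqq = 288/131, Gamma_qpp = 57/131, Gamma_qpq = -212/917, Gamma_qqq = 96/131
d^2p/dtau^2 = -(Gamma_ppp*(-13/8)^2 + 2*Gamma_ppq*(-13/8)*(3/8) + Gamma_pqq*(3/8)^2) = 11539/8384
d^2q/dtau^2 = -(Gamma_qpp*(-13/8)^2 + 2*Gamma_qpq*(-13/8)*(3/8) + Gamma_qqq*(3/8)^2) = -90015/58688

Answer: Gamma_ppp = -91/131, Gamma_ppq = -16/131, Gamma_pqq = 288/131, Gamma_qpp = 57/131, Gamma_qpq = -212/917, Gamma_qqq = 96/131; accelerations (d^2p/dtau^2, d^2q/dtau^2) = (11539/8384, -90015/58688)


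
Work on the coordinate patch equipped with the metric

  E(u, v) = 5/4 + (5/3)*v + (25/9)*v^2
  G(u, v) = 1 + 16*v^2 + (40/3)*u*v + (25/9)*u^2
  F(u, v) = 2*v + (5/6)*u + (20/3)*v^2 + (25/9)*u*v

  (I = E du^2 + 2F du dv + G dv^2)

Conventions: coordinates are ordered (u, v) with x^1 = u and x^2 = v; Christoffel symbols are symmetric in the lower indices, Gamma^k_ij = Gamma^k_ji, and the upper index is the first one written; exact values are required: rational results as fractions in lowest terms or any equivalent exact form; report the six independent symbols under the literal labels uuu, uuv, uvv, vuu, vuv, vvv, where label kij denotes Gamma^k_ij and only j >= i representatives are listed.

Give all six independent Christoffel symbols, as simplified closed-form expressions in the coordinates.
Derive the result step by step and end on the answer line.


E = 5/4 + (5/3)*v + (25/9)*v^2; F = 2*v + (5/6)*u + (20/3)*v^2 + (25/9)*u*v; G = 1 + 16*v^2 + (40/3)*u*v + (25/9)*u^2
Gamma^k_ij = (1/2) g^{kl} (d_i g_jl + d_j g_il - d_l g_ij), with g^inv = (1/(EG-F^2)) [[G, -F], [-F, E]]
first partials: E_u = 0, E_v = 5/3 + (50/9)*v, F_u = 5/6 + (25/9)*v, F_v = 2 + (40/3)*v + (25/9)*u, G_u = (40/3)*v + (50/9)*u, G_v = 32*v + (40/3)*u
D = EG - F^2 = 5/4 + (5/3)*v + (169/9)*v^2 + (40/3)*u*v + (25/9)*u^2
expanded: Gamma^u_uu = (G E_u - 2F F_u + F E_v)/(2D), Gamma^u_uv = (G E_v - F G_u)/(2D), Gamma^u_vv = (2G F_v - G G_u - F G_v)/(2D), Gamma^v_uu = (2E F_u - E E_v - F E_u)/(2D), Gamma^v_uv = (E G_u - F E_v)/(2D), Gamma^v_vv = (E G_v - 2F F_v + F G_u)/(2D); substitute and cancel common factors

Answer: Gamma_uuu = 0, Gamma_uuv = (100*v + 30)/(100*u^2 + 480*u*v + 676*v^2 + 60*v + 45), Gamma_uvv = (240*v + 72)/(100*u^2 + 480*u*v + 676*v^2 + 60*v + 45), Gamma_vuu = 0, Gamma_vuv = (100*u + 240*v)/(100*u^2 + 480*u*v + 676*v^2 + 60*v + 45), Gamma_vvv = (240*u + 576*v)/(100*u^2 + 480*u*v + 676*v^2 + 60*v + 45)


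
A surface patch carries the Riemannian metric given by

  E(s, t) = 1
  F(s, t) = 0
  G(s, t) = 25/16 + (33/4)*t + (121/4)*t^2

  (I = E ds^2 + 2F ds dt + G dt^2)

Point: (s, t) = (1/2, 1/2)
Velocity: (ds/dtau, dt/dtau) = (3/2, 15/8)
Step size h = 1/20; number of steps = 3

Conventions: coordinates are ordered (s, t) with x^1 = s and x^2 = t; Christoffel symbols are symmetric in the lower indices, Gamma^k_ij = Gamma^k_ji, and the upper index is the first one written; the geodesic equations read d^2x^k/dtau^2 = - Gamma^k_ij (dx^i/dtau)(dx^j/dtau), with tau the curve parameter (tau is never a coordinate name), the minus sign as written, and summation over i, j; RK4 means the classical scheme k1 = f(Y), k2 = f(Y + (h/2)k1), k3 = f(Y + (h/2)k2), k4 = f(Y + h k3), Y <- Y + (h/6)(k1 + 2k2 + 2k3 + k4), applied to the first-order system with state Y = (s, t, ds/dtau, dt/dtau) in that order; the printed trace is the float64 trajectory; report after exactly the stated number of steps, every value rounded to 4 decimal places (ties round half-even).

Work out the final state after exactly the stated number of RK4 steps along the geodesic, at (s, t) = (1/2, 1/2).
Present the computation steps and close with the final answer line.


f(Y) = (ds/dtau, dt/dtau, -Gamma^s_ij Y'^i Y'^j, -Gamma^t_ij Y'^i Y'^j) with the Gammas evaluated at the stage position; h = 0.050000; intermediate values shown to 6 dp
step 0: s = 0.5000, t = 0.5000, ds/dtau = 1.5000, dt/dtau = 1.8750
step 1:
  k1: at (s, t) = (0.500000, 0.500000), (ds/dtau, dt/dtau) = (1.500000, 1.875000); Gamma_sss = 0.000000, Gamma_sst = 0.000000, Gamma_stt = 0.000000, Gamma_tss = 0.000000, Gamma_tst = 0.000000, Gamma_ttt = 1.452830; k1 = (1.500000, 1.875000, 0.000000, -5.107606)
  k2: at (s, t) = (0.537500, 0.546875), (ds/dtau, dt/dtau) = (1.500000, 1.747310); Gamma_sss = 0.000000, Gamma_sst = 0.000000, Gamma_stt = 0.000000, Gamma_tss = 0.000000, Gamma_tst = 0.000000, Gamma_ttt = 1.366825; k2 = (1.500000, 1.747310, 0.000000, -4.173041)
  k3: at (s, t) = (0.537500, 0.543683), (ds/dtau, dt/dtau) = (1.500000, 1.770674); Gamma_sss = 0.000000, Gamma_sst = 0.000000, Gamma_stt = 0.000000, Gamma_tss = 0.000000, Gamma_tst = 0.000000, Gamma_ttt = 1.372387; k3 = (1.500000, 1.770674, 0.000000, -4.302825)
  k4: at (s, t) = (0.575000, 0.588534), (ds/dtau, dt/dtau) = (1.500000, 1.659859); Gamma_sss = 0.000000, Gamma_sst = 0.000000, Gamma_stt = 0.000000, Gamma_tss = 0.000000, Gamma_tst = 0.000000, Gamma_ttt = 1.297857; k4 = (1.500000, 1.659859, 0.000000, -3.575766)
  Y <- Y + (h/6)(k1 + 2k2 + 2k3 + k4): s = 0.5750, t = 0.5881, ds/dtau = 1.5000, dt/dtau = 1.6614
step 2:
  k1: at (s, t) = (0.575000, 0.588090), (ds/dtau, dt/dtau) = (1.500000, 1.661374); Gamma_sss = 0.000000, Gamma_sst = 0.000000, Gamma_stt = 0.000000, Gamma_tss = 0.000000, Gamma_tst = 0.000000, Gamma_ttt = 1.298558; k1 = (1.500000, 1.661374, 0.000000, -3.584232)
  k2: at (s, t) = (0.612500, 0.629625), (ds/dtau, dt/dtau) = (1.500000, 1.571768); Gamma_sss = 0.000000, Gamma_sst = 0.000000, Gamma_stt = 0.000000, Gamma_tss = 0.000000, Gamma_tst = 0.000000, Gamma_ttt = 1.235872; k2 = (1.500000, 1.571768, 0.000000, -3.053167)
  k3: at (s, t) = (0.612500, 0.627384), (ds/dtau, dt/dtau) = (1.500000, 1.585045); Gamma_sss = 0.000000, Gamma_sst = 0.000000, Gamma_stt = 0.000000, Gamma_tss = 0.000000, Gamma_tst = 0.000000, Gamma_ttt = 1.239109; k3 = (1.500000, 1.585045, 0.000000, -3.113096)
  k4: at (s, t) = (0.650000, 0.667342), (ds/dtau, dt/dtau) = (1.500000, 1.505719); Gamma_sss = 0.000000, Gamma_sst = 0.000000, Gamma_stt = 0.000000, Gamma_tss = 0.000000, Gamma_tst = 0.000000, Gamma_ttt = 1.183659; k4 = (1.500000, 1.505719, 0.000000, -2.683581)
  Y <- Y + (h/6)(k1 + 2k2 + 2k3 + k4): s = 0.6500, t = 0.6671, ds/dtau = 1.5000, dt/dtau = 1.5064
step 3:
  k1: at (s, t) = (0.650000, 0.667096), (ds/dtau, dt/dtau) = (1.500000, 1.506371); Gamma_sss = 0.000000, Gamma_sst = 0.000000, Gamma_stt = 0.000000, Gamma_tss = 0.000000, Gamma_tst = 0.000000, Gamma_ttt = 1.183986; k1 = (1.500000, 1.506371, 0.000000, -2.686648)
  k2: at (s, t) = (0.687500, 0.704756), (ds/dtau, dt/dtau) = (1.500000, 1.439205); Gamma_sss = 0.000000, Gamma_sst = 0.000000, Gamma_stt = 0.000000, Gamma_tss = 0.000000, Gamma_tst = 0.000000, Gamma_ttt = 1.135820; k2 = (1.500000, 1.439205, 0.000000, -2.352636)
  k3: at (s, t) = (0.687500, 0.703076), (ds/dtau, dt/dtau) = (1.500000, 1.447555); Gamma_sss = 0.000000, Gamma_sst = 0.000000, Gamma_stt = 0.000000, Gamma_tss = 0.000000, Gamma_tst = 0.000000, Gamma_ttt = 1.137888; k3 = (1.500000, 1.447555, 0.000000, -2.384350)
  k4: at (s, t) = (0.725000, 0.739474), (ds/dtau, dt/dtau) = (1.500000, 1.387154); Gamma_sss = 0.000000, Gamma_sst = 0.000000, Gamma_stt = 0.000000, Gamma_tss = 0.000000, Gamma_tst = 0.000000, Gamma_ttt = 1.094593; k4 = (1.500000, 1.387154, 0.000000, -2.106210)
  Y <- Y + (h/6)(k1 + 2k2 + 2k3 + k4): s = 0.7250, t = 0.7393, ds/dtau = 1.5000, dt/dtau = 1.3875

Answer: s = 0.7250, t = 0.7393, ds/dtau = 1.5000, dt/dtau = 1.3875


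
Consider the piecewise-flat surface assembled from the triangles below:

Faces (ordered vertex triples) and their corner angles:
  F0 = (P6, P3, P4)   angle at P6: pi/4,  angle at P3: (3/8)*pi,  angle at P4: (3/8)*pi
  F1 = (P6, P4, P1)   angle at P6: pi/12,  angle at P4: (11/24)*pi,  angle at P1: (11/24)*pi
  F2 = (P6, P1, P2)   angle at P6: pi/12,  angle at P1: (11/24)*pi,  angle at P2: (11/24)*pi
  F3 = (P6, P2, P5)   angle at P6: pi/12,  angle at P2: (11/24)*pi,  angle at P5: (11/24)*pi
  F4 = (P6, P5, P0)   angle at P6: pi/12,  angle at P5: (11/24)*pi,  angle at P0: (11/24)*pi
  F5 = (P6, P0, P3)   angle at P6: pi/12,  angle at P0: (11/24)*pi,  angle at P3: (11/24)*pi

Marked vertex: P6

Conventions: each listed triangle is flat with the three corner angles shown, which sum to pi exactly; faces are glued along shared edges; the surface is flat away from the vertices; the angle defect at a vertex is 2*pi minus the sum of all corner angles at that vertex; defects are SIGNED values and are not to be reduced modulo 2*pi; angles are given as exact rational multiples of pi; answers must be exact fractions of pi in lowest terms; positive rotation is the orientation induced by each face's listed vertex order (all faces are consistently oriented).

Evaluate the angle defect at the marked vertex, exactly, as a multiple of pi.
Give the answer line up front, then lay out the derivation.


Answer: defect(P6) = (4/3)*pi

Sum of corner angles at P6: (2/3)*pi
defect = 2*pi - (2/3)*pi


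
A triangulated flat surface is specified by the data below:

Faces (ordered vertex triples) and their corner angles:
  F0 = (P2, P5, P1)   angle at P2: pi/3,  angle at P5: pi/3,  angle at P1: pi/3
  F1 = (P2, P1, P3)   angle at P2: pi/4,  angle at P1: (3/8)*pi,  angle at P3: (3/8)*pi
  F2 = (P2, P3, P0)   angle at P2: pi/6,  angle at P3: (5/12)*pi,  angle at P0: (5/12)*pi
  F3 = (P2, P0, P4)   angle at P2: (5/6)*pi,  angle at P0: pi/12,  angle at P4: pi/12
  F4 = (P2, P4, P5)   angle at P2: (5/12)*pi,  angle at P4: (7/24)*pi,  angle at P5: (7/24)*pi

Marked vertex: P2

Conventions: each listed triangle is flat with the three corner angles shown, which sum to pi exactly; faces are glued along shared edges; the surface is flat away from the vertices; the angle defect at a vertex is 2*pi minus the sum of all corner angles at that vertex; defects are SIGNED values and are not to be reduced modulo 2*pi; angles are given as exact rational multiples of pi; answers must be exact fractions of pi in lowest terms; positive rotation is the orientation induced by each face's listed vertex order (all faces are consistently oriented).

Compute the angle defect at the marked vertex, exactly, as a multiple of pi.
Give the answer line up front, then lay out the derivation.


Answer: defect(P2) = 0

Sum of corner angles at P2: 2*pi
defect = 2*pi - 2*pi


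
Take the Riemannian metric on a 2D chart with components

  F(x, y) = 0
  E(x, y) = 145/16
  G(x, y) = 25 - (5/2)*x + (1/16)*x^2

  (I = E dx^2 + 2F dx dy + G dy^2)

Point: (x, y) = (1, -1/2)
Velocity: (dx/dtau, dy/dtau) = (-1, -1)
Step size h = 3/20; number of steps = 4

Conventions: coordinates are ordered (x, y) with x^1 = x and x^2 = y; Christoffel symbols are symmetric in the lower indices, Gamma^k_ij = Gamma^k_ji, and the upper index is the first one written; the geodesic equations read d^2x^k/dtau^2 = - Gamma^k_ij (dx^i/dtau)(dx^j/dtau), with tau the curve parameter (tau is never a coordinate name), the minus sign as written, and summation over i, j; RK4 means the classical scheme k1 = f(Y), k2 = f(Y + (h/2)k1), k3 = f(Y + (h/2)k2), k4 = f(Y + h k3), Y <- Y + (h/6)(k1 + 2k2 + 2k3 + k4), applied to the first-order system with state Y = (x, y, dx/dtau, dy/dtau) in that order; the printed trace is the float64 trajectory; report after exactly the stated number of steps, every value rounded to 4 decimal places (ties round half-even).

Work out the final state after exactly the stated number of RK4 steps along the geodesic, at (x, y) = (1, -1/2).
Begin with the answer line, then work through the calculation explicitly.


Answer: x = 0.3771, y = -1.0812, dx/dtau = -1.0750, dy/dtau = -0.9375

f(Y) = (dx/dtau, dy/dtau, -Gamma^x_ij Y'^i Y'^j, -Gamma^y_ij Y'^i Y'^j) with the Gammas evaluated at the stage position; h = 0.150000; intermediate values shown to 6 dp
step 0: x = 1.0000, y = -0.5000, dx/dtau = -1.0000, dy/dtau = -1.0000
step 1:
  k1: at (x, y) = (1.000000, -0.500000), (dx/dtau, dy/dtau) = (-1.000000, -1.000000); Gamma_xxx = 0.000000, Gamma_xxy = 0.000000, Gamma_xyy = 0.131034, Gamma_yxx = 0.000000, Gamma_yxy = -0.052632, Gamma_yyy = 0.000000; k1 = (-1.000000, -1.000000, -0.131034, 0.105263)
  k2: at (x, y) = (0.925000, -0.575000), (dx/dtau, dy/dtau) = (-1.009828, -0.992105); Gamma_xxx = 0.000000, Gamma_xxy = 0.000000, Gamma_xyy = 0.131552, Gamma_yxx = 0.000000, Gamma_yxy = -0.052425, Gamma_yyy = 0.000000; k2 = (-1.009828, -0.992105, -0.129483, 0.105044)
  k3: at (x, y) = (0.924263, -0.574408), (dx/dtau, dy/dtau) = (-1.009711, -0.992122); Gamma_xxx = 0.000000, Gamma_xxy = 0.000000, Gamma_xyy = 0.131557, Gamma_yxx = 0.000000, Gamma_yxy = -0.052423, Gamma_yyy = 0.000000; k3 = (-1.009711, -0.992122, -0.129492, 0.105029)
  k4: at (x, y) = (0.848543, -0.648818), (dx/dtau, dy/dtau) = (-1.019424, -0.984246); Gamma_xxx = 0.000000, Gamma_xxy = 0.000000, Gamma_xyy = 0.132079, Gamma_yxx = 0.000000, Gamma_yxy = -0.052215, Gamma_yyy = 0.000000; k4 = (-1.019424, -0.984246, -0.127950, 0.104782)
  Y <- Y + (h/6)(k1 + 2k2 + 2k3 + k4): x = 0.8485, y = -0.6488, dx/dtau = -1.0194, dy/dtau = -0.9842
step 2:
  k1: at (x, y) = (0.848537, -0.648817), (dx/dtau, dy/dtau) = (-1.019423, -0.984245); Gamma_xxx = 0.000000, Gamma_xxy = 0.000000, Gamma_xyy = 0.132079, Gamma_yxx = 0.000000, Gamma_yxy = -0.052215, Gamma_yyy = 0.000000; k1 = (-1.019423, -0.984245, -0.127950, 0.104782)
  k2: at (x, y) = (0.772081, -0.722636), (dx/dtau, dy/dtau) = (-1.029020, -0.976387); Gamma_xxx = 0.000000, Gamma_xxy = 0.000000, Gamma_xyy = 0.132606, Gamma_yxx = 0.000000, Gamma_yxy = -0.052008, Gamma_yyy = 0.000000; k2 = (-1.029020, -0.976387, -0.126418, 0.104506)
  k3: at (x, y) = (0.771361, -0.722046), (dx/dtau, dy/dtau) = (-1.028905, -0.976407); Gamma_xxx = 0.000000, Gamma_xxy = 0.000000, Gamma_xyy = 0.132611, Gamma_yxx = 0.000000, Gamma_yxy = -0.052006, Gamma_yyy = 0.000000; k3 = (-1.028905, -0.976407, -0.126428, 0.104493)
  k4: at (x, y) = (0.694202, -0.795279), (dx/dtau, dy/dtau) = (-1.038388, -0.968571); Gamma_xxx = 0.000000, Gamma_xxy = 0.000000, Gamma_xyy = 0.133143, Gamma_yxx = 0.000000, Gamma_yxy = -0.051798, Gamma_yyy = 0.000000; k4 = (-1.038388, -0.968571, -0.124906, 0.104192)
  Y <- Y + (h/6)(k1 + 2k2 + 2k3 + k4): x = 0.6942, y = -0.7953, dx/dtau = -1.0384, dy/dtau = -0.9686
step 3:
  k1: at (x, y) = (0.694196, -0.795278), (dx/dtau, dy/dtau) = (-1.038387, -0.968571); Gamma_xxx = 0.000000, Gamma_xxy = 0.000000, Gamma_xyy = 0.133143, Gamma_yxx = 0.000000, Gamma_yxy = -0.051798, Gamma_yyy = 0.000000; k1 = (-1.038387, -0.968571, -0.124906, 0.104192)
  k2: at (x, y) = (0.616317, -0.867920), (dx/dtau, dy/dtau) = (-1.047755, -0.960757); Gamma_xxx = 0.000000, Gamma_xxy = 0.000000, Gamma_xyy = 0.133681, Gamma_yxx = 0.000000, Gamma_yxy = -0.051590, Gamma_yyy = 0.000000; k2 = (-1.047755, -0.960757, -0.123394, 0.103864)
  k3: at (x, y) = (0.615614, -0.867334), (dx/dtau, dy/dtau) = (-1.047642, -0.960781); Gamma_xxx = 0.000000, Gamma_xxy = 0.000000, Gamma_xyy = 0.133685, Gamma_yxx = 0.000000, Gamma_yxy = -0.051588, Gamma_yyy = 0.000000; k3 = (-1.047642, -0.960781, -0.123405, 0.103852)
  k4: at (x, y) = (0.537050, -0.939395), (dx/dtau, dy/dtau) = (-1.056898, -0.952993); Gamma_xxx = 0.000000, Gamma_xxy = 0.000000, Gamma_xyy = 0.134227, Gamma_yxx = 0.000000, Gamma_yxy = -0.051380, Gamma_yyy = 0.000000; k4 = (-1.056898, -0.952993, -0.121905, 0.103501)
  Y <- Y + (h/6)(k1 + 2k2 + 2k3 + k4): x = 0.5370, y = -0.9394, dx/dtau = -1.0569, dy/dtau = -0.9530
step 4:
  k1: at (x, y) = (0.537044, -0.939394), (dx/dtau, dy/dtau) = (-1.056897, -0.952993); Gamma_xxx = 0.000000, Gamma_xxy = 0.000000, Gamma_xyy = 0.134227, Gamma_yxx = 0.000000, Gamma_yxy = -0.051380, Gamma_yyy = 0.000000; k1 = (-1.056897, -0.952993, -0.121905, 0.103501)
  k2: at (x, y) = (0.457777, -1.010868), (dx/dtau, dy/dtau) = (-1.066040, -0.945230); Gamma_xxx = 0.000000, Gamma_xxy = 0.000000, Gamma_xyy = 0.134774, Gamma_yxx = 0.000000, Gamma_yxy = -0.051171, Gamma_yyy = 0.000000; k2 = (-1.066040, -0.945230, -0.120415, 0.103126)
  k3: at (x, y) = (0.457091, -1.010286), (dx/dtau, dy/dtau) = (-1.065928, -0.945258); Gamma_xxx = 0.000000, Gamma_xxy = 0.000000, Gamma_xyy = 0.134779, Gamma_yxx = 0.000000, Gamma_yxy = -0.051169, Gamma_yyy = 0.000000; k3 = (-1.065928, -0.945258, -0.120427, 0.103114)
  k4: at (x, y) = (0.377155, -1.081182), (dx/dtau, dy/dtau) = (-1.074961, -0.937526); Gamma_xxx = 0.000000, Gamma_xxy = 0.000000, Gamma_xyy = 0.135330, Gamma_yxx = 0.000000, Gamma_yxy = -0.050961, Gamma_yyy = 0.000000; k4 = (-1.074961, -0.937526, -0.118949, 0.102717)
  Y <- Y + (h/6)(k1 + 2k2 + 2k3 + k4): x = 0.3771, y = -1.0812, dx/dtau = -1.0750, dy/dtau = -0.9375


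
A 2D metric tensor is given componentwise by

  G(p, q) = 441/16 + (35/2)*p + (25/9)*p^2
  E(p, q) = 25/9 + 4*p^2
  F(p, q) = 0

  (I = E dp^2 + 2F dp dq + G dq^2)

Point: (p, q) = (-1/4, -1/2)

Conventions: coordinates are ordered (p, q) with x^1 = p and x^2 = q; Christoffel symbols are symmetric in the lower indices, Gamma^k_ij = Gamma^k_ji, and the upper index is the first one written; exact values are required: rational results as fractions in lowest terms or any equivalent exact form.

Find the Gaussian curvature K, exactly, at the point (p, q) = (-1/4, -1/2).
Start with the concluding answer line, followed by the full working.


Answer: K = -12960/344549

E = 109/36, F = 0, G = 841/36, EG - F^2 = 91669/1296 at the point
E_p = -2, E_q = 0, F_p = 0, F_q = 0, G_p = 145/9, G_q = 0
E_qq = 0, F_pq = 0, G_pp = 50/9
Apply the Brioschi formula K = (det M1 - det M2)/(EG - F^2)^2 over the derivative matrices of E, F, G.
M1 = [[-E_qq/2 + F_pq - G_pp/2, E_p/2, F_p - E_q/2], [F_q - G_p/2, E, F], [G_q/2, F, G]] = [[-25/9, -1, 0], [-145/18, 109/36, 0], [0, 0, 841/36]]; det M1 = -4486735/11664
M2 = [[0, E_q/2, G_p/2], [E_q/2, E, F], [G_p/2, F, G]] = [[0, 0, 145/18], [0, 109/36, 0], [145/18, 0, 841/36]]; det M2 = -2291725/11664
det M1 - det M2 = -121945/648; K = -121945/648 / (91669/1296)^2 = -12960/344549


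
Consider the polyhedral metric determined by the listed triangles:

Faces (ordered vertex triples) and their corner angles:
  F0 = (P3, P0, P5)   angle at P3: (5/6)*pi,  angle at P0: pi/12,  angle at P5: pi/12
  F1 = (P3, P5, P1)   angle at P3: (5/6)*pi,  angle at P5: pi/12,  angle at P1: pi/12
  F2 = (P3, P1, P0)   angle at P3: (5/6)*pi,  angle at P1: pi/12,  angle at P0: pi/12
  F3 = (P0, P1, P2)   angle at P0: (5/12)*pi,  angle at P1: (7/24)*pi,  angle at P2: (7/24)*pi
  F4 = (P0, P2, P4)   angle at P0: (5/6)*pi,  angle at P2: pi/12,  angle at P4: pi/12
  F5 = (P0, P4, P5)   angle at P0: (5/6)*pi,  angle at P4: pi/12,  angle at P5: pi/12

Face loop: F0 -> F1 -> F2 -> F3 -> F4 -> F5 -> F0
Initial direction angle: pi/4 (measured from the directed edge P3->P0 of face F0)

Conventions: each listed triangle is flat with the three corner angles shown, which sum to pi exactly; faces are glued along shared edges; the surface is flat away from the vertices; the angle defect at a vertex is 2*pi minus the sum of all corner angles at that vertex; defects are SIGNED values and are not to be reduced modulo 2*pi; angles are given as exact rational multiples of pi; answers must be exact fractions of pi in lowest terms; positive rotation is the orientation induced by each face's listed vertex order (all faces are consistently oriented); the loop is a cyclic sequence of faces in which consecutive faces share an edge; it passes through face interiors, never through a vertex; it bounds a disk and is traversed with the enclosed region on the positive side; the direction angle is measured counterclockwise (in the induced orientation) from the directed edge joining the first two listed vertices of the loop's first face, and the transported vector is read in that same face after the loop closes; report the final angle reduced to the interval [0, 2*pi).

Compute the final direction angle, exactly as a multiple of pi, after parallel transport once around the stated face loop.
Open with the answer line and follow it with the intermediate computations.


Answer: final direction angle = (3/2)*pi

enclosed vertex P0: corner angles sum to (9/4)*pi, defect = 2*pi - (9/4)*pi = -pi/4
enclosed vertex P3: corner angles sum to (5/2)*pi, defect = 2*pi - (5/2)*pi = -pi/2
holonomy = initial angle + sum of enclosed defects (mod 2*pi), positive in the induced orientation
final angle = pi/4 - (3/4)*pi = (3/2)*pi (mod 2*pi)


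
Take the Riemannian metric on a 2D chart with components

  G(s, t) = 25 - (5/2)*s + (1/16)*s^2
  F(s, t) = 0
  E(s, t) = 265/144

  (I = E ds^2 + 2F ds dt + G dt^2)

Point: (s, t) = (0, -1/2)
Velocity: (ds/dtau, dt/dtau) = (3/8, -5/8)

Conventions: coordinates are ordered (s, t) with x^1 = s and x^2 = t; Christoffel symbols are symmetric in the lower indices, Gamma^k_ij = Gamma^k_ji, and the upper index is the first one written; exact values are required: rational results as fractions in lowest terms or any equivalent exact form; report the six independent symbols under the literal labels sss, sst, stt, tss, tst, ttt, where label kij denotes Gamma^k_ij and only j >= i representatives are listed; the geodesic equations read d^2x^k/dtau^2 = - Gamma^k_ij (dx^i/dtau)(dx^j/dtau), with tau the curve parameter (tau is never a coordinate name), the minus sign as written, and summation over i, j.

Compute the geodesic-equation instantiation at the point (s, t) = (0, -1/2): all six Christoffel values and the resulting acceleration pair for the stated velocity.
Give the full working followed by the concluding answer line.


E = 265/144, F = 0, G = 25 at the point
E_s = 0, E_t = 0, F_s = 0, F_t = 0, G_s = -5/2, G_t = 0
EG - F^2 = 6625/144;  g^inv = (144/6625) * [[25, 0], [0, 265/144]]
first-kind symbols [ij,l] = (1/2)(d_i g_jl + d_j g_il - d_l g_ij): [ss,s] = E_s/2 = 0, [ss,t] = F_s - E_t/2 = 0, [st,s] = E_t/2 = 0, [st,t] = G_s/2 = -5/4, [tt,s] = F_t - G_s/2 = 5/4, [tt,t] = G_t/2 = 0
Gamma^s_ij = (G*[ij,s] - F*[ij,t])/(EG - F^2), Gamma^t_ij = (E*[ij,t] - F*[ij,s])/(EG - F^2)
Gamma_sss = 0, Gamma_sst = 0, Gamma_stt = 36/53, Gamma_tss = 0, Gamma_tst = -1/20, Gamma_ttt = 0
d^2s/dtau^2 = -(Gamma_sss*(3/8)^2 + 2*Gamma_sst*(3/8)*(-5/8) + Gamma_stt*(-5/8)^2) = -225/848
d^2t/dtau^2 = -(Gamma_tss*(3/8)^2 + 2*Gamma_tst*(3/8)*(-5/8) + Gamma_ttt*(-5/8)^2) = -3/128

Answer: Gamma_sss = 0, Gamma_sst = 0, Gamma_stt = 36/53, Gamma_tss = 0, Gamma_tst = -1/20, Gamma_ttt = 0; accelerations (d^2s/dtau^2, d^2t/dtau^2) = (-225/848, -3/128)


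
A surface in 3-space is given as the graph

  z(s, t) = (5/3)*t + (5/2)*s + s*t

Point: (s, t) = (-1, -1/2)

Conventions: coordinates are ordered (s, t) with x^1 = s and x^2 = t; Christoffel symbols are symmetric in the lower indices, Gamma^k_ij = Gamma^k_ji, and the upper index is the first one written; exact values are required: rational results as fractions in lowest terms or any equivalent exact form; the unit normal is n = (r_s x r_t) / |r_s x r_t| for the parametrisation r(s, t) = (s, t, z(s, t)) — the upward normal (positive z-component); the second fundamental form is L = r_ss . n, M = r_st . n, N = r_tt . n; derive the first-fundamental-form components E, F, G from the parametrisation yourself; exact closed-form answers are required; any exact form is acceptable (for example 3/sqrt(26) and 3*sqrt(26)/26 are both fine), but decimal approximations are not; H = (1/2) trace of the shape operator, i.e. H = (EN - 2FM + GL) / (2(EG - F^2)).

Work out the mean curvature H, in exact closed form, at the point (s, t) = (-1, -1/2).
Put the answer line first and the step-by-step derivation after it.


Answer: H = -36/343

z_s = 2, z_t = 2/3, z_ss = 0, z_st = 1, z_tt = 0
E = 5, F = 4/3, G = 13/9; answer radicand W^2 = 49/9
unnormalised second-form numerators: l = 0, m = 1, n = 0; L = l/sqrt(49/9), and similarly M = m/sqrt(W^2), N = n/sqrt(W^2)
H = (E*n - 2*F*m + G*l) / (2*(EG - F^2)*sqrt(W^2)); E*n - 2*F*m + G*l = -8/3, EG - F^2 = 49/9, so H = (-12/49)/sqrt(49/9)


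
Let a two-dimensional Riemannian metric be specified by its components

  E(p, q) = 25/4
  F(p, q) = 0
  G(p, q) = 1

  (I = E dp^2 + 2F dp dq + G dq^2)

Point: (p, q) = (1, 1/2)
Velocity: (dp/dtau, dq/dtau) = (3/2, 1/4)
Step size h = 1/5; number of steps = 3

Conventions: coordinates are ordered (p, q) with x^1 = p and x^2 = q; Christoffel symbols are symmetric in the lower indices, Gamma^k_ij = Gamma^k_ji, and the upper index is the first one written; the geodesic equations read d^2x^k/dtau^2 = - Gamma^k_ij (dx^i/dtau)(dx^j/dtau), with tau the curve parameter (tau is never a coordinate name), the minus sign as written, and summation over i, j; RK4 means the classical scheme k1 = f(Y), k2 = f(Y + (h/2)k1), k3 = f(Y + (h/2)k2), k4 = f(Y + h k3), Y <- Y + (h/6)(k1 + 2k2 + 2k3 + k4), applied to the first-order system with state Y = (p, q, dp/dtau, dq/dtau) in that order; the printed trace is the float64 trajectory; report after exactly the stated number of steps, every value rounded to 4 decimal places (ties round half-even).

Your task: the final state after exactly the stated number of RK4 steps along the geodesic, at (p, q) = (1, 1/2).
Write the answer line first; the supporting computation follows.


Answer: p = 1.9000, q = 0.6500, dp/dtau = 1.5000, dq/dtau = 0.2500

f(Y) = (dp/dtau, dq/dtau, -Gamma^p_ij Y'^i Y'^j, -Gamma^q_ij Y'^i Y'^j) with the Gammas evaluated at the stage position; h = 0.200000; intermediate values shown to 6 dp
step 0: p = 1.0000, q = 0.5000, dp/dtau = 1.5000, dq/dtau = 0.2500
step 1:
  k1: at (p, q) = (1.000000, 0.500000), (dp/dtau, dq/dtau) = (1.500000, 0.250000); Gamma_ppp = 0.000000, Gamma_ppq = 0.000000, Gamma_pqq = 0.000000, Gamma_qpp = 0.000000, Gamma_qpq = 0.000000, Gamma_qqq = 0.000000; k1 = (1.500000, 0.250000, 0.000000, 0.000000)
  k2: at (p, q) = (1.150000, 0.525000), (dp/dtau, dq/dtau) = (1.500000, 0.250000); Gamma_ppp = 0.000000, Gamma_ppq = 0.000000, Gamma_pqq = 0.000000, Gamma_qpp = 0.000000, Gamma_qpq = 0.000000, Gamma_qqq = 0.000000; k2 = (1.500000, 0.250000, 0.000000, 0.000000)
  k3: at (p, q) = (1.150000, 0.525000), (dp/dtau, dq/dtau) = (1.500000, 0.250000); Gamma_ppp = 0.000000, Gamma_ppq = 0.000000, Gamma_pqq = 0.000000, Gamma_qpp = 0.000000, Gamma_qpq = 0.000000, Gamma_qqq = 0.000000; k3 = (1.500000, 0.250000, 0.000000, 0.000000)
  k4: at (p, q) = (1.300000, 0.550000), (dp/dtau, dq/dtau) = (1.500000, 0.250000); Gamma_ppp = 0.000000, Gamma_ppq = 0.000000, Gamma_pqq = 0.000000, Gamma_qpp = 0.000000, Gamma_qpq = 0.000000, Gamma_qqq = 0.000000; k4 = (1.500000, 0.250000, 0.000000, 0.000000)
  Y <- Y + (h/6)(k1 + 2k2 + 2k3 + k4): p = 1.3000, q = 0.5500, dp/dtau = 1.5000, dq/dtau = 0.2500
step 2:
  k1: at (p, q) = (1.300000, 0.550000), (dp/dtau, dq/dtau) = (1.500000, 0.250000); Gamma_ppp = 0.000000, Gamma_ppq = 0.000000, Gamma_pqq = 0.000000, Gamma_qpp = 0.000000, Gamma_qpq = 0.000000, Gamma_qqq = 0.000000; k1 = (1.500000, 0.250000, 0.000000, 0.000000)
  k2: at (p, q) = (1.450000, 0.575000), (dp/dtau, dq/dtau) = (1.500000, 0.250000); Gamma_ppp = 0.000000, Gamma_ppq = 0.000000, Gamma_pqq = 0.000000, Gamma_qpp = 0.000000, Gamma_qpq = 0.000000, Gamma_qqq = 0.000000; k2 = (1.500000, 0.250000, 0.000000, 0.000000)
  k3: at (p, q) = (1.450000, 0.575000), (dp/dtau, dq/dtau) = (1.500000, 0.250000); Gamma_ppp = 0.000000, Gamma_ppq = 0.000000, Gamma_pqq = 0.000000, Gamma_qpp = 0.000000, Gamma_qpq = 0.000000, Gamma_qqq = 0.000000; k3 = (1.500000, 0.250000, 0.000000, 0.000000)
  k4: at (p, q) = (1.600000, 0.600000), (dp/dtau, dq/dtau) = (1.500000, 0.250000); Gamma_ppp = 0.000000, Gamma_ppq = 0.000000, Gamma_pqq = 0.000000, Gamma_qpp = 0.000000, Gamma_qpq = 0.000000, Gamma_qqq = 0.000000; k4 = (1.500000, 0.250000, 0.000000, 0.000000)
  Y <- Y + (h/6)(k1 + 2k2 + 2k3 + k4): p = 1.6000, q = 0.6000, dp/dtau = 1.5000, dq/dtau = 0.2500
step 3:
  k1: at (p, q) = (1.600000, 0.600000), (dp/dtau, dq/dtau) = (1.500000, 0.250000); Gamma_ppp = 0.000000, Gamma_ppq = 0.000000, Gamma_pqq = 0.000000, Gamma_qpp = 0.000000, Gamma_qpq = 0.000000, Gamma_qqq = 0.000000; k1 = (1.500000, 0.250000, 0.000000, 0.000000)
  k2: at (p, q) = (1.750000, 0.625000), (dp/dtau, dq/dtau) = (1.500000, 0.250000); Gamma_ppp = 0.000000, Gamma_ppq = 0.000000, Gamma_pqq = 0.000000, Gamma_qpp = 0.000000, Gamma_qpq = 0.000000, Gamma_qqq = 0.000000; k2 = (1.500000, 0.250000, 0.000000, 0.000000)
  k3: at (p, q) = (1.750000, 0.625000), (dp/dtau, dq/dtau) = (1.500000, 0.250000); Gamma_ppp = 0.000000, Gamma_ppq = 0.000000, Gamma_pqq = 0.000000, Gamma_qpp = 0.000000, Gamma_qpq = 0.000000, Gamma_qqq = 0.000000; k3 = (1.500000, 0.250000, 0.000000, 0.000000)
  k4: at (p, q) = (1.900000, 0.650000), (dp/dtau, dq/dtau) = (1.500000, 0.250000); Gamma_ppp = 0.000000, Gamma_ppq = 0.000000, Gamma_pqq = 0.000000, Gamma_qpp = 0.000000, Gamma_qpq = 0.000000, Gamma_qqq = 0.000000; k4 = (1.500000, 0.250000, 0.000000, 0.000000)
  Y <- Y + (h/6)(k1 + 2k2 + 2k3 + k4): p = 1.9000, q = 0.6500, dp/dtau = 1.5000, dq/dtau = 0.2500


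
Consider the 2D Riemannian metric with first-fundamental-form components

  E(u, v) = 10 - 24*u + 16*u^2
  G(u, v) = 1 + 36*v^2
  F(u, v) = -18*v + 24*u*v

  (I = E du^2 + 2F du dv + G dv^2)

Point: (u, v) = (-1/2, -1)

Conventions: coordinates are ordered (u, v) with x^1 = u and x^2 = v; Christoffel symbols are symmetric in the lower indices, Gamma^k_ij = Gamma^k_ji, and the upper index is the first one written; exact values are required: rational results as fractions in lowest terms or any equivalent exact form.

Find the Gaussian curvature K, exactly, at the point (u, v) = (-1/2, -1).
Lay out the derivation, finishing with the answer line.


E = 26, F = 30, G = 37, EG - F^2 = 62 at the point
E_u = -40, E_v = 0, F_u = -24, F_v = -30, G_u = 0, G_v = -72
E_vv = 0, F_uv = 24, G_uu = 0
The intrinsic route: Brioschi's K = (det M1 - det M2)/(EG - F^2)^2.
M1 = [[-E_vv/2 + F_uv - G_uu/2, E_u/2, F_u - E_v/2], [F_v - G_u/2, E, F], [G_v/2, F, G]] = [[24, -20, -24], [-30, 26, 30], [-36, 30, 37]]; det M1 = 24
M2 = [[0, E_v/2, G_u/2], [E_v/2, E, F], [G_u/2, F, G]] = [[0, 0, 0], [0, 26, 30], [0, 30, 37]]; det M2 = 0
det M1 - det M2 = 24; K = 24 / (62)^2 = 6/961

Answer: K = 6/961


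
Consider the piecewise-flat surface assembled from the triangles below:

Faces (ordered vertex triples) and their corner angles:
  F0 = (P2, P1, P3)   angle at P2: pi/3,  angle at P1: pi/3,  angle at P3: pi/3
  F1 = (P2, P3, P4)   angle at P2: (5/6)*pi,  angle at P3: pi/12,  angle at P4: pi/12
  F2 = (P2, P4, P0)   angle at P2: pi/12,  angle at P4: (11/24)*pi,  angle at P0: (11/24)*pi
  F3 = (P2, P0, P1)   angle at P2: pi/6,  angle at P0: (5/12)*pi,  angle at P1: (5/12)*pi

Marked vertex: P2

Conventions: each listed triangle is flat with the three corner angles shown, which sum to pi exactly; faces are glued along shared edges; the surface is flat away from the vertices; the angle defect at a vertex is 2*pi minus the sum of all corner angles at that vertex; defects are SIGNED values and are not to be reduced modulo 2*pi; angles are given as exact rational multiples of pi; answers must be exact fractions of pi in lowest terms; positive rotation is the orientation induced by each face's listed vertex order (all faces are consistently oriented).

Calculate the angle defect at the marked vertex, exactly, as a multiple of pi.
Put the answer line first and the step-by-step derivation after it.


Answer: defect(P2) = (7/12)*pi

Sum of corner angles at P2: (17/12)*pi
defect = 2*pi - (17/12)*pi


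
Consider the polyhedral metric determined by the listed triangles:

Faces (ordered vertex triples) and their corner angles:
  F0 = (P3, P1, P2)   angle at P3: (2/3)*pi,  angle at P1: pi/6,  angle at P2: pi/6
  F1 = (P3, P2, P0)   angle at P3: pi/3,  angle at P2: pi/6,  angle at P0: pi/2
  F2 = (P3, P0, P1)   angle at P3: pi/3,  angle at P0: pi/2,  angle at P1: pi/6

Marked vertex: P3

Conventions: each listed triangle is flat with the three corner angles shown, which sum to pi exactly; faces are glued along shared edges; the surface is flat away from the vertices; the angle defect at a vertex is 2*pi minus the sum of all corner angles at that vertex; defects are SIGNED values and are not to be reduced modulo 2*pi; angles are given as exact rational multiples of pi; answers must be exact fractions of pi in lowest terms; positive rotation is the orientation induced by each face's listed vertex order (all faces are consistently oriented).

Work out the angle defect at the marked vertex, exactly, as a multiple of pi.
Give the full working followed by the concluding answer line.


Sum of corner angles at P3: (4/3)*pi
defect = 2*pi - (4/3)*pi

Answer: defect(P3) = (2/3)*pi


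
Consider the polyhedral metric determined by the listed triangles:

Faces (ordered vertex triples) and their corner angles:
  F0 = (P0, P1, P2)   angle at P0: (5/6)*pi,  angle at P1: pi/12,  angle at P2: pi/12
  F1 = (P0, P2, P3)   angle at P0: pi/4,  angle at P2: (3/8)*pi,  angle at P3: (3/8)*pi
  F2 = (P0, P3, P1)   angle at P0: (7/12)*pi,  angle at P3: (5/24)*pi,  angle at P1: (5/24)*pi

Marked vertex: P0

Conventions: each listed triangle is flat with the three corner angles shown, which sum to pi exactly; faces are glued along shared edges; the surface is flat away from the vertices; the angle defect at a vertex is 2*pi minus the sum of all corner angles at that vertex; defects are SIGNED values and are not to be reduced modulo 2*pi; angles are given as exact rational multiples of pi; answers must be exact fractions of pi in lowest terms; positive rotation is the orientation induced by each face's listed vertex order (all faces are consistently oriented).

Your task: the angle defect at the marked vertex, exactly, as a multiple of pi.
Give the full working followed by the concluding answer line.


Sum of corner angles at P0: (5/3)*pi
defect = 2*pi - (5/3)*pi

Answer: defect(P0) = pi/3


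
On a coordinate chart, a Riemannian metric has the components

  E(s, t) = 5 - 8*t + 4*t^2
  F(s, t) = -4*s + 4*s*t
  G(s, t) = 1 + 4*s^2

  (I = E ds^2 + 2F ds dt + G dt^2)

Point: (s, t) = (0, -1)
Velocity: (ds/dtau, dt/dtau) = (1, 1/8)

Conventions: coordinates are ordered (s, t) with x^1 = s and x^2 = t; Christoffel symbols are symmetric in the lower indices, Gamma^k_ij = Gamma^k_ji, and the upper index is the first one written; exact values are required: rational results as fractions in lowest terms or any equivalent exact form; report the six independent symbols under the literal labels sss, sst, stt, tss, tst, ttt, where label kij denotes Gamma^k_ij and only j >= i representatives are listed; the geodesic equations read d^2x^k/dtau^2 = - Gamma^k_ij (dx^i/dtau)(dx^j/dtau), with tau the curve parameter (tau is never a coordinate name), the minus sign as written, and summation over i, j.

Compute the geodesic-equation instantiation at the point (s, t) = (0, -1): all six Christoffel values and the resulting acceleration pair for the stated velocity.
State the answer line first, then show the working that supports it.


Answer: Gamma_sss = 0, Gamma_sst = -8/17, Gamma_stt = 0, Gamma_tss = 0, Gamma_tst = 0, Gamma_ttt = 0; accelerations (d^2s/dtau^2, d^2t/dtau^2) = (2/17, 0)

E = 17, F = 0, G = 1 at the point
E_s = 0, E_t = -16, F_s = -8, F_t = 0, G_s = 0, G_t = 0
EG - F^2 = 17;  g^inv = (1/17) * [[1, 0], [0, 17]]
first-kind symbols [ij,l] = (1/2)(d_i g_jl + d_j g_il - d_l g_ij): [ss,s] = E_s/2 = 0, [ss,t] = F_s - E_t/2 = 0, [st,s] = E_t/2 = -8, [st,t] = G_s/2 = 0, [tt,s] = F_t - G_s/2 = 0, [tt,t] = G_t/2 = 0
Gamma^s_ij = (G*[ij,s] - F*[ij,t])/(EG - F^2), Gamma^t_ij = (E*[ij,t] - F*[ij,s])/(EG - F^2)
Gamma_sss = 0, Gamma_sst = -8/17, Gamma_stt = 0, Gamma_tss = 0, Gamma_tst = 0, Gamma_ttt = 0
d^2s/dtau^2 = -(Gamma_sss*(1)^2 + 2*Gamma_sst*(1)*(1/8) + Gamma_stt*(1/8)^2) = 2/17
d^2t/dtau^2 = -(Gamma_tss*(1)^2 + 2*Gamma_tst*(1)*(1/8) + Gamma_ttt*(1/8)^2) = 0


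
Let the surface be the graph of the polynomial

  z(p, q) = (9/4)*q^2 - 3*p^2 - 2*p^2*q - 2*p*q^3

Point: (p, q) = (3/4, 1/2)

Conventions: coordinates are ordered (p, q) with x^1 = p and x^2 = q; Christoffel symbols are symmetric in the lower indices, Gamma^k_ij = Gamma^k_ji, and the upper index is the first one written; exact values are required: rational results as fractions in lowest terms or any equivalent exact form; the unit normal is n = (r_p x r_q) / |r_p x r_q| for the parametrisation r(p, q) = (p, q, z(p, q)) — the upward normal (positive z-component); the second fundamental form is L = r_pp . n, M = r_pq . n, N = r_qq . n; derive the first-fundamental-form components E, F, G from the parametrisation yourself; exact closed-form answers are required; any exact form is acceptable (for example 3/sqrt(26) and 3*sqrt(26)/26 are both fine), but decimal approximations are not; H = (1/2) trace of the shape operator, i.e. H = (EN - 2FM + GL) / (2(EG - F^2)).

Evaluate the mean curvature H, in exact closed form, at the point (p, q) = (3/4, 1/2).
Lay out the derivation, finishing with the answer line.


z_p = -25/4, z_q = 0, z_pp = -8, z_pq = -9/2, z_qq = 0
E = 641/16, F = 0, G = 1; answer radicand W^2 = 641/16
unnormalised second-form numerators: l = -8, m = -9/2, n = 0; L = l/sqrt(641/16), and similarly M = m/sqrt(W^2), N = n/sqrt(W^2)
H = (E*n - 2*F*m + G*l) / (2*(EG - F^2)*sqrt(W^2)); E*n - 2*F*m + G*l = -8, EG - F^2 = 641/16, so H = (-64/641)/sqrt(641/16)

Answer: H = -256*sqrt(641)/410881


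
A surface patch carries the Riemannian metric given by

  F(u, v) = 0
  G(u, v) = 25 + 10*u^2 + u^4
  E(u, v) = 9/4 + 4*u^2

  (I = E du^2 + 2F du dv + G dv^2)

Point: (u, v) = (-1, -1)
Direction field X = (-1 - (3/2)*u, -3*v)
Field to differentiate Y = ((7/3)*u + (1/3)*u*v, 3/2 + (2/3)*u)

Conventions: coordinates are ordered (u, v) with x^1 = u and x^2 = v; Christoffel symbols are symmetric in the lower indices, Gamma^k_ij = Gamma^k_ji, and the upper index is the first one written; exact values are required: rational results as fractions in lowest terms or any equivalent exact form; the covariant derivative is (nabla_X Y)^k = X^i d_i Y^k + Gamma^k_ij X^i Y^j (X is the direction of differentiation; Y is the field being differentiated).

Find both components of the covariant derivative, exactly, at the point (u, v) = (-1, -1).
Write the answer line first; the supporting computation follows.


Answer: (nabla_X Y)^u = 136/25, (nabla_X Y)^v = 79/36

E = 25/4, F = 0, G = 36 at the point
E_u = -8, E_v = 0, F_u = 0, F_v = 0, G_u = -24, G_v = 0
EG - F^2 = 225;  g^inv = (1/225) * [[36, 0], [0, 25/4]]
first-kind symbols [ij,l] = (1/2)(d_i g_jl + d_j g_il - d_l g_ij): [uu,u] = E_u/2 = -4, [uu,v] = F_u - E_v/2 = 0, [uv,u] = E_v/2 = 0, [uv,v] = G_u/2 = -12, [vv,u] = F_v - G_u/2 = 12, [vv,v] = G_v/2 = 0
Gamma^u_ij = (G*[ij,u] - F*[ij,v])/(EG - F^2), Gamma^v_ij = (E*[ij,v] - F*[ij,u])/(EG - F^2)
Gamma_uuu = -16/25, Gamma_uuv = 0, Gamma_uvv = 48/25, Gamma_vuu = 0, Gamma_vuv = -1/3, Gamma_vvv = 0
X = (1/2, 3), Y = (-2, 5/6) at the point


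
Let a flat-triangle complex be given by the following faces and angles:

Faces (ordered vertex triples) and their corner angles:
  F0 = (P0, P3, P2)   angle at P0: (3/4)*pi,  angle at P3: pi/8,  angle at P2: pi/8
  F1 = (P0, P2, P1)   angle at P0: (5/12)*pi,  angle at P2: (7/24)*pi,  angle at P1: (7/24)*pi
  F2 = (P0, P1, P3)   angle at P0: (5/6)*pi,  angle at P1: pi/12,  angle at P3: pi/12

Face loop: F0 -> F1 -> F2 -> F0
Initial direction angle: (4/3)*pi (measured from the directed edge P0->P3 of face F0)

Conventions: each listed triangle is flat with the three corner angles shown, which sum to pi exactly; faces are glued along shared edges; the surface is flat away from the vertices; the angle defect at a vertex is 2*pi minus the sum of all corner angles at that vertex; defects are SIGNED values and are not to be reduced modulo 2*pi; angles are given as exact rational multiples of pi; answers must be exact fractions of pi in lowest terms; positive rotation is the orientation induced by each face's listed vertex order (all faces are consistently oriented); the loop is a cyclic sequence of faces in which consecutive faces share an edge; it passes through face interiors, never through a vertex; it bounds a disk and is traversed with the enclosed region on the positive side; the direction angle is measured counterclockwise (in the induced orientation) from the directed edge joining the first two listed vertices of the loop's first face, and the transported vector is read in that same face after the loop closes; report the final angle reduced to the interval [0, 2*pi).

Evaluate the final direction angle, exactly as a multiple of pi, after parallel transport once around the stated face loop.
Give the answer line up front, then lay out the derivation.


Answer: final direction angle = (4/3)*pi

enclosed vertex P0: corner angles sum to 2*pi, defect = 2*pi - 2*pi = 0
the final direction is the initial angle plus the enclosed defects, taken mod 2*pi in the induced orientation
final angle = (4/3)*pi + 0 = (4/3)*pi (mod 2*pi)
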